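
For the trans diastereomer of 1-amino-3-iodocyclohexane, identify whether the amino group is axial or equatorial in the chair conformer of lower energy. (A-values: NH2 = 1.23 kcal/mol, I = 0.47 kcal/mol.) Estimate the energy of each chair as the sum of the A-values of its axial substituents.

C1 and C3 have the same parity, so for the trans isomer the two substituents are one axial and one equatorial in each chair.
Chair I (amino axial, iodo equatorial): E = 1.23 kcal/mol.
Chair II (amino equatorial, iodo axial): E = 0.47 kcal/mol.
Chair II is the more stable (lower-energy) conformer, and in that chair the amino group is equatorial.

equatorial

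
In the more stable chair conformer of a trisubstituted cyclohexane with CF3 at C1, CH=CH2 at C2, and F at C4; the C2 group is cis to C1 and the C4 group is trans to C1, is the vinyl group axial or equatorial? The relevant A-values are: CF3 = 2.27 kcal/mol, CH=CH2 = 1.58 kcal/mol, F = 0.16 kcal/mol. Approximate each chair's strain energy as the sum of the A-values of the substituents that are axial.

Chair I (trifluoromethyl axial, vinyl equatorial, fluoro axial): E = 2.43 kcal/mol.
Chair II (trifluoromethyl equatorial, vinyl axial, fluoro equatorial): E = 1.58 kcal/mol.
Chair II is the more stable (lower-energy) conformer, and in that chair the vinyl group is axial.

axial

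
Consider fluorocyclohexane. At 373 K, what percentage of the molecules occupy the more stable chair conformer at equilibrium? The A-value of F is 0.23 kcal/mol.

One chair has the fluoro group axial (E = 0.23 kcal/mol) and the other has it equatorial (E = 0).
ΔG = 0.23 kcal/mol between the two chairs.
K = exp(ΔG/RT) with R = 1.987×10⁻³ kcal mol⁻¹ K⁻¹ and T = 373 K gives K ≈ 1.36.
Fraction in the lower-energy chair = K/(K+1) = 57.7%.

57.7%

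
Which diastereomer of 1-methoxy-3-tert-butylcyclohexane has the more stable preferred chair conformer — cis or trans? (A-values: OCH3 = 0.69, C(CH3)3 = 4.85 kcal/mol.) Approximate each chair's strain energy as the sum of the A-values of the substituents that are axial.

At 1,3 positions (parity same): cis → (e,e or a,a); trans → (a,e or e,a).
Best chair for cis: E = 0.00 kcal/mol; best chair for trans: E = 0.69 kcal/mol.
The cis isomer is lower by 0.69 kcal/mol.

cis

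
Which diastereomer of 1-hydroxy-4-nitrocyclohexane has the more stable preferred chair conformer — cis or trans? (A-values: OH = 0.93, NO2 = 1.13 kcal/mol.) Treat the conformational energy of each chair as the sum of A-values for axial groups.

trans

At 1,4 positions (parity opposite): cis → (a,e or e,a); trans → (e,e or a,a).
Best chair for cis: E = 0.93 kcal/mol; best chair for trans: E = 0.00 kcal/mol.
The trans isomer is lower by 0.93 kcal/mol.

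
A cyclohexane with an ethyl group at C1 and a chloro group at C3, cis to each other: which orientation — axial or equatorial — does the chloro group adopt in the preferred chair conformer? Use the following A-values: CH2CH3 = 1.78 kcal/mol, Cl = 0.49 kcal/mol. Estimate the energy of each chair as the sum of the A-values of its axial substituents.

C1 and C3 have the same parity, so for the cis isomer the two substituents are e,e in one chair and a,a in the other.
Chair I (ethyl axial, chloro axial): E = 2.27 kcal/mol.
Chair II (ethyl equatorial, chloro equatorial): E = 0.00 kcal/mol.
Chair II is the more stable (lower-energy) conformer, and in that chair the chloro group is equatorial.

equatorial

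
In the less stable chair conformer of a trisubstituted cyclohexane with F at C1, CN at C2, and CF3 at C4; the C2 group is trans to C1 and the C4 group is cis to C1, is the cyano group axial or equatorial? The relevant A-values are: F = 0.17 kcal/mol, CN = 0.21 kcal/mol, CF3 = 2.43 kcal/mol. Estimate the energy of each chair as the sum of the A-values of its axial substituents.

equatorial

Chair I (fluoro axial, cyano axial, trifluoromethyl equatorial): E = 0.38 kcal/mol.
Chair II (fluoro equatorial, cyano equatorial, trifluoromethyl axial): E = 2.43 kcal/mol.
Chair II is the less stable (higher-energy) conformer, and in that chair the cyano group is equatorial.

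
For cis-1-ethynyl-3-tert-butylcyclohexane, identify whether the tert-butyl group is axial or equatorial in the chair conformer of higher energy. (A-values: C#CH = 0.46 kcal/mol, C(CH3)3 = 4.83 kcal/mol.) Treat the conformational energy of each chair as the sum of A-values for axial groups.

axial

C1 and C3 have the same parity, so for the cis isomer the two substituents are e,e in one chair and a,a in the other.
Chair I (ethynyl axial, tert-butyl axial): E = 5.29 kcal/mol.
Chair II (ethynyl equatorial, tert-butyl equatorial): E = 0.00 kcal/mol.
Chair I is the less stable (higher-energy) conformer, and in that chair the tert-butyl group is axial.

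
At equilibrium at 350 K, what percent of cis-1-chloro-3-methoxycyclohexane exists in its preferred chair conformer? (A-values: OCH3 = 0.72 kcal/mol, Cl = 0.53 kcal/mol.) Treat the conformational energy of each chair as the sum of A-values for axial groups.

C1 and C3 have the same parity, so for the cis isomer the two substituents are e,e in one chair and a,a in the other.
Chair I (methoxy axial, chloro axial): E = 1.25 kcal/mol; chair II (methoxy equatorial, chloro equatorial): E = 0.00 kcal/mol.
ΔG = 1.25 kcal/mol between the two chairs.
K = exp(ΔG/RT) with R = 1.987×10⁻³ kcal mol⁻¹ K⁻¹ and T = 350 K gives K ≈ 6.03.
Fraction in the lower-energy chair = K/(K+1) = 85.8%.

85.8%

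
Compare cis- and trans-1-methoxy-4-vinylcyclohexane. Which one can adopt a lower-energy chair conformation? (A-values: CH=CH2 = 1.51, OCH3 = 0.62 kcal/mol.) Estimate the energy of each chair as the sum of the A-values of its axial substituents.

trans

At 1,4 positions (parity opposite): cis → (a,e or e,a); trans → (e,e or a,a).
Best chair for cis: E = 0.62 kcal/mol; best chair for trans: E = 0.00 kcal/mol.
The trans isomer is lower by 0.62 kcal/mol.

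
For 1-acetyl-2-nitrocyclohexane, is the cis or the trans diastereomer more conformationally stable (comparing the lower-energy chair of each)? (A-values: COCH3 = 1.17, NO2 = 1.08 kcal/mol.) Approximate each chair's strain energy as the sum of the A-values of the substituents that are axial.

At 1,2 positions (parity opposite): cis → (a,e or e,a); trans → (e,e or a,a).
Best chair for cis: E = 1.08 kcal/mol; best chair for trans: E = 0.00 kcal/mol.
The trans isomer is lower by 1.08 kcal/mol.

trans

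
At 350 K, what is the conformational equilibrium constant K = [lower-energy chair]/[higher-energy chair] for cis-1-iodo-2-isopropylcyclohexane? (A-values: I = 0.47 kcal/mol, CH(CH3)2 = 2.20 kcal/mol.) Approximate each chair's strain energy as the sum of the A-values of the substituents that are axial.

C1 and C2 have opposite parity, so for the cis isomer the two substituents are one axial and one equatorial in each chair.
Chair I (iodo axial, isopropyl equatorial): E = 0.47 kcal/mol; chair II (iodo equatorial, isopropyl axial): E = 2.20 kcal/mol.
ΔG = 1.73 kcal/mol between the two chairs.
K = exp(ΔG/RT) with R = 1.987×10⁻³ kcal mol⁻¹ K⁻¹ and T = 350 K gives K ≈ 12.

K ≈ 12.0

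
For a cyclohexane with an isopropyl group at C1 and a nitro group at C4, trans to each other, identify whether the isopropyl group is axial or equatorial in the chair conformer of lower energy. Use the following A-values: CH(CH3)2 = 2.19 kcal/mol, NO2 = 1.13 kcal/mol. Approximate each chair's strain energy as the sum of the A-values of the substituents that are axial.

C1 and C4 have opposite parity, so for the trans isomer the two substituents are e,e in one chair and a,a in the other.
Chair I (isopropyl axial, nitro axial): E = 3.32 kcal/mol.
Chair II (isopropyl equatorial, nitro equatorial): E = 0.00 kcal/mol.
Chair II is the more stable (lower-energy) conformer, and in that chair the isopropyl group is equatorial.

equatorial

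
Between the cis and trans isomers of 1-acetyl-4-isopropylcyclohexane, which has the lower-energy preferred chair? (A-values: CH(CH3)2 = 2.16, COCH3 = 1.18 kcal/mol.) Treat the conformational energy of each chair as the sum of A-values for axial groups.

trans

At 1,4 positions (parity opposite): cis → (a,e or e,a); trans → (e,e or a,a).
Best chair for cis: E = 1.18 kcal/mol; best chair for trans: E = 0.00 kcal/mol.
The trans isomer is lower by 1.18 kcal/mol.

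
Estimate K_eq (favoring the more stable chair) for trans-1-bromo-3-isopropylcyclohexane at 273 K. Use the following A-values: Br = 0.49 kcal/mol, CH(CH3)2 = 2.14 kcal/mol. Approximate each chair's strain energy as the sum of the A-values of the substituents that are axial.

C1 and C3 have the same parity, so for the trans isomer the two substituents are one axial and one equatorial in each chair.
Chair I (bromo axial, isopropyl equatorial): E = 0.49 kcal/mol; chair II (bromo equatorial, isopropyl axial): E = 2.14 kcal/mol.
ΔG = 1.65 kcal/mol between the two chairs.
K = exp(ΔG/RT) with R = 1.987×10⁻³ kcal mol⁻¹ K⁻¹ and T = 273 K gives K ≈ 20.9.

K ≈ 20.9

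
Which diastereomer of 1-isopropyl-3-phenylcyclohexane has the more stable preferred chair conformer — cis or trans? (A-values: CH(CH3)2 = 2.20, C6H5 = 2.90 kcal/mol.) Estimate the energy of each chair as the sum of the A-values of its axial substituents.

At 1,3 positions (parity same): cis → (e,e or a,a); trans → (a,e or e,a).
Best chair for cis: E = 0.00 kcal/mol; best chair for trans: E = 2.20 kcal/mol.
The cis isomer is lower by 2.20 kcal/mol.

cis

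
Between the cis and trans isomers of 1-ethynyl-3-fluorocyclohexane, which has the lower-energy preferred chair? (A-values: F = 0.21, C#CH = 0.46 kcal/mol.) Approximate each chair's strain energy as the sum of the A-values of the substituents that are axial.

At 1,3 positions (parity same): cis → (e,e or a,a); trans → (a,e or e,a).
Best chair for cis: E = 0.00 kcal/mol; best chair for trans: E = 0.21 kcal/mol.
The cis isomer is lower by 0.21 kcal/mol.

cis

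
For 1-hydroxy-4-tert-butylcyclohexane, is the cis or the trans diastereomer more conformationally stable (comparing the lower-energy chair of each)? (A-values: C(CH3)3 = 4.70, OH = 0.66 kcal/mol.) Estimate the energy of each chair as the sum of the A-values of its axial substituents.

trans

At 1,4 positions (parity opposite): cis → (a,e or e,a); trans → (e,e or a,a).
Best chair for cis: E = 0.66 kcal/mol; best chair for trans: E = 0.00 kcal/mol.
The trans isomer is lower by 0.66 kcal/mol.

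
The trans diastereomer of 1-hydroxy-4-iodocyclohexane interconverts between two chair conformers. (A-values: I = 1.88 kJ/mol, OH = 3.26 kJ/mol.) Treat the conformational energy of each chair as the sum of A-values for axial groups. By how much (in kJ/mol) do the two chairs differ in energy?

C1 and C4 have opposite parity, so for the trans isomer the two substituents are e,e in one chair and a,a in the other.
Chair I (iodo axial, hydroxyl axial): E = 5.14 kJ/mol.
Chair II (iodo equatorial, hydroxyl equatorial): E = 0.00 kJ/mol.
ΔE = 5.14 − 0.00 = 5.14 kJ/mol; chair II is more stable.

5.14 kJ/mol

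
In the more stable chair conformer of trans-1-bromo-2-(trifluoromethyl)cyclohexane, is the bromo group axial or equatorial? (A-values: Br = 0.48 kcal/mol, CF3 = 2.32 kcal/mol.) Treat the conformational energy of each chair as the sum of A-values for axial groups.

equatorial

C1 and C2 have opposite parity, so for the trans isomer the two substituents are e,e in one chair and a,a in the other.
Chair I (bromo axial, trifluoromethyl axial): E = 2.80 kcal/mol.
Chair II (bromo equatorial, trifluoromethyl equatorial): E = 0.00 kcal/mol.
Chair II is the more stable (lower-energy) conformer, and in that chair the bromo group is equatorial.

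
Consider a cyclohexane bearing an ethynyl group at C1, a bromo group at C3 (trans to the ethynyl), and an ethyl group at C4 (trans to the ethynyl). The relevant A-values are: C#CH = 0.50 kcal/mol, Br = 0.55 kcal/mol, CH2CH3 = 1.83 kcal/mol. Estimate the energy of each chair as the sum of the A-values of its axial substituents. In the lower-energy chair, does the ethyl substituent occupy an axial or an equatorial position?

equatorial

Chair I (ethynyl axial, bromo equatorial, ethyl axial): E = 2.33 kcal/mol.
Chair II (ethynyl equatorial, bromo axial, ethyl equatorial): E = 0.55 kcal/mol.
Chair II is the more stable (lower-energy) conformer, and in that chair the ethyl group is equatorial.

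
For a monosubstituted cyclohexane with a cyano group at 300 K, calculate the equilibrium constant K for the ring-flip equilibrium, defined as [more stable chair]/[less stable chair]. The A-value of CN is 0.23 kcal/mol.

K ≈ 1.47

One chair has the cyano group axial (E = 0.23 kcal/mol) and the other has it equatorial (E = 0).
ΔG = 0.23 kcal/mol between the two chairs.
K = exp(ΔG/RT) with R = 1.987×10⁻³ kcal mol⁻¹ K⁻¹ and T = 300 K gives K ≈ 1.47.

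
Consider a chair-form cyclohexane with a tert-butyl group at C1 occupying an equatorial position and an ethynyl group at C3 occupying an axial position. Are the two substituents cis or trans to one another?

trans

C1 and C3 have the same parity, so their axial bonds point in the same direction.
With same-parity carbons, two substituents on the same face are both axial or both equatorial; opposite faces give one of each.
Here the groups are equatorial/axial → opposite face → trans.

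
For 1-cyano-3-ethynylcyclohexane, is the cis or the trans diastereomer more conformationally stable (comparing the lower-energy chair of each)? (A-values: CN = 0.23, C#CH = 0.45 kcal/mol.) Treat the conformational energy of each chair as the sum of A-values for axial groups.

cis

At 1,3 positions (parity same): cis → (e,e or a,a); trans → (a,e or e,a).
Best chair for cis: E = 0.00 kcal/mol; best chair for trans: E = 0.23 kcal/mol.
The cis isomer is lower by 0.23 kcal/mol.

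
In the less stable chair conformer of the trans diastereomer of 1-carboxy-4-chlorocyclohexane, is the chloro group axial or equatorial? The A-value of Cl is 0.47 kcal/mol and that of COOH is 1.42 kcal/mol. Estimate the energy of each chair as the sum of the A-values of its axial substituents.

axial

C1 and C4 have opposite parity, so for the trans isomer the two substituents are e,e in one chair and a,a in the other.
Chair I (chloro axial, carboxyl axial): E = 1.89 kcal/mol.
Chair II (chloro equatorial, carboxyl equatorial): E = 0.00 kcal/mol.
Chair I is the less stable (higher-energy) conformer, and in that chair the chloro group is axial.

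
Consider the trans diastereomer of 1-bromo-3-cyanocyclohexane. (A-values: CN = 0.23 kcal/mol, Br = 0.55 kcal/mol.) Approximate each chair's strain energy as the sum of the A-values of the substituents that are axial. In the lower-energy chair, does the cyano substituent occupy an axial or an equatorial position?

axial

C1 and C3 have the same parity, so for the trans isomer the two substituents are one axial and one equatorial in each chair.
Chair I (cyano axial, bromo equatorial): E = 0.23 kcal/mol.
Chair II (cyano equatorial, bromo axial): E = 0.55 kcal/mol.
Chair I is the more stable (lower-energy) conformer, and in that chair the cyano group is axial.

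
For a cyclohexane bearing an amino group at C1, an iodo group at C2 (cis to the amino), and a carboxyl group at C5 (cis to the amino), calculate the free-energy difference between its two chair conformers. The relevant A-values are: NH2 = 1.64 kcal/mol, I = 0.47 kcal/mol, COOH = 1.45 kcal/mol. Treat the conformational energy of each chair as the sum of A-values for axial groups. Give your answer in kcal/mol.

Chair I (amino axial, iodo equatorial, carboxyl axial): E = 3.09 kcal/mol.
Chair II (amino equatorial, iodo axial, carboxyl equatorial): E = 0.47 kcal/mol.
ΔE = 3.09 − 0.47 = 2.62 kcal/mol; chair II is more stable.

2.62 kcal/mol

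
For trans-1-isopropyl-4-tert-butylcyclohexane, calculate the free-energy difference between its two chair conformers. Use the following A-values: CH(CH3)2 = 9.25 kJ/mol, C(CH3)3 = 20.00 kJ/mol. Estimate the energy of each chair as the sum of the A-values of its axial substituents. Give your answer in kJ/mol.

29.25 kJ/mol

C1 and C4 have opposite parity, so for the trans isomer the two substituents are e,e in one chair and a,a in the other.
Chair I (isopropyl axial, tert-butyl axial): E = 29.25 kJ/mol.
Chair II (isopropyl equatorial, tert-butyl equatorial): E = 0.00 kJ/mol.
ΔE = 29.25 − 0.00 = 29.25 kJ/mol; chair II is more stable.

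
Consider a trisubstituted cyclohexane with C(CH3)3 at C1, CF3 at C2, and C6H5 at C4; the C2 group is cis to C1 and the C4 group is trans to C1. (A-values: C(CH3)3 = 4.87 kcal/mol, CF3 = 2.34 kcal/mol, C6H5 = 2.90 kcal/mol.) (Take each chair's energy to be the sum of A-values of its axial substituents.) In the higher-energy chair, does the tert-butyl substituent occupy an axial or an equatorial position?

axial

Chair I (tert-butyl axial, trifluoromethyl equatorial, phenyl axial): E = 7.77 kcal/mol.
Chair II (tert-butyl equatorial, trifluoromethyl axial, phenyl equatorial): E = 2.34 kcal/mol.
Chair I is the less stable (higher-energy) conformer, and in that chair the tert-butyl group is axial.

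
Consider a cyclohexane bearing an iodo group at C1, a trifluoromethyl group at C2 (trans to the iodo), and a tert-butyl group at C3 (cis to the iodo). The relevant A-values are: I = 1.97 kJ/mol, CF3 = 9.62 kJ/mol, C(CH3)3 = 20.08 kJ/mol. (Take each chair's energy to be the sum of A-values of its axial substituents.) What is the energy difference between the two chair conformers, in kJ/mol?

Chair I (iodo axial, trifluoromethyl axial, tert-butyl axial): E = 31.67 kJ/mol.
Chair II (iodo equatorial, trifluoromethyl equatorial, tert-butyl equatorial): E = 0.00 kJ/mol.
ΔE = 31.67 − 0.00 = 31.67 kJ/mol; chair II is more stable.

31.67 kJ/mol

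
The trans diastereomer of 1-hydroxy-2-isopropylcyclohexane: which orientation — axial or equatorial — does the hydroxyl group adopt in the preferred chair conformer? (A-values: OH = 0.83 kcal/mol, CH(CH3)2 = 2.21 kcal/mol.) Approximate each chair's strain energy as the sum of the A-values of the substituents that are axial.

equatorial

C1 and C2 have opposite parity, so for the trans isomer the two substituents are e,e in one chair and a,a in the other.
Chair I (hydroxyl axial, isopropyl axial): E = 3.04 kcal/mol.
Chair II (hydroxyl equatorial, isopropyl equatorial): E = 0.00 kcal/mol.
Chair II is the more stable (lower-energy) conformer, and in that chair the hydroxyl group is equatorial.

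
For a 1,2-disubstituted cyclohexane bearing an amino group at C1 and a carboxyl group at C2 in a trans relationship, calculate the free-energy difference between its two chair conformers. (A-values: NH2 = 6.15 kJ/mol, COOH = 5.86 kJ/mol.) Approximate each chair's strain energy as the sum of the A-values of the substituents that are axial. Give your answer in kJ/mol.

C1 and C2 have opposite parity, so for the trans isomer the two substituents are e,e in one chair and a,a in the other.
Chair I (amino axial, carboxyl axial): E = 12.01 kJ/mol.
Chair II (amino equatorial, carboxyl equatorial): E = 0.00 kJ/mol.
ΔE = 12.01 − 0.00 = 12.01 kJ/mol; chair II is more stable.

12.01 kJ/mol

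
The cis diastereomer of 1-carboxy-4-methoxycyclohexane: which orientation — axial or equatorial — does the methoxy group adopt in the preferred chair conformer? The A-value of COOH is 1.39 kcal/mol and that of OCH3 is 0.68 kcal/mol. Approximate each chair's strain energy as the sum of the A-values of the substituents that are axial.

C1 and C4 have opposite parity, so for the cis isomer the two substituents are one axial and one equatorial in each chair.
Chair I (carboxyl axial, methoxy equatorial): E = 1.39 kcal/mol.
Chair II (carboxyl equatorial, methoxy axial): E = 0.68 kcal/mol.
Chair II is the more stable (lower-energy) conformer, and in that chair the methoxy group is axial.

axial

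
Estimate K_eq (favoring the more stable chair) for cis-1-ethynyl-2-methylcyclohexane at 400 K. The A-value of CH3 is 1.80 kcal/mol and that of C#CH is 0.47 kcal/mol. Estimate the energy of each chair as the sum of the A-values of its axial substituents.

K ≈ 5.33

C1 and C2 have opposite parity, so for the cis isomer the two substituents are one axial and one equatorial in each chair.
Chair I (methyl axial, ethynyl equatorial): E = 1.80 kcal/mol; chair II (methyl equatorial, ethynyl axial): E = 0.47 kcal/mol.
ΔG = 1.33 kcal/mol between the two chairs.
K = exp(ΔG/RT) with R = 1.987×10⁻³ kcal mol⁻¹ K⁻¹ and T = 400 K gives K ≈ 5.33.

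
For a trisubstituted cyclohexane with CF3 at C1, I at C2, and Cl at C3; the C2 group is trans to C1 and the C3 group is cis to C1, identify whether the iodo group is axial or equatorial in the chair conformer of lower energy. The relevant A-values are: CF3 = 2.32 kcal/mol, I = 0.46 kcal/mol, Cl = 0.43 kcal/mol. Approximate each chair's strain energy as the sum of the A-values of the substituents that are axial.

Chair I (trifluoromethyl axial, iodo axial, chloro axial): E = 3.21 kcal/mol.
Chair II (trifluoromethyl equatorial, iodo equatorial, chloro equatorial): E = 0.00 kcal/mol.
Chair II is the more stable (lower-energy) conformer, and in that chair the iodo group is equatorial.

equatorial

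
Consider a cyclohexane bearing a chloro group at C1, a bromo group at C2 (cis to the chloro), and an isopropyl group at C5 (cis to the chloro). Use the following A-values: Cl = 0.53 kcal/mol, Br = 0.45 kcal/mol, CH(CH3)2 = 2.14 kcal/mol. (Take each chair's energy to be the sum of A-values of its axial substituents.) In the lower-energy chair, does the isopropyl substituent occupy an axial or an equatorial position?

equatorial

Chair I (chloro axial, bromo equatorial, isopropyl axial): E = 2.67 kcal/mol.
Chair II (chloro equatorial, bromo axial, isopropyl equatorial): E = 0.45 kcal/mol.
Chair II is the more stable (lower-energy) conformer, and in that chair the isopropyl group is equatorial.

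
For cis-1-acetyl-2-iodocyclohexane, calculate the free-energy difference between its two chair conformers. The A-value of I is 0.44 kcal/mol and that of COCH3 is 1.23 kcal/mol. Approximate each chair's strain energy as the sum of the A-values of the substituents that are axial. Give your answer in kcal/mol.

0.79 kcal/mol

C1 and C2 have opposite parity, so for the cis isomer the two substituents are one axial and one equatorial in each chair.
Chair I (iodo axial, acetyl equatorial): E = 0.44 kcal/mol.
Chair II (iodo equatorial, acetyl axial): E = 1.23 kcal/mol.
ΔE = 1.23 − 0.44 = 0.79 kcal/mol; chair I is more stable.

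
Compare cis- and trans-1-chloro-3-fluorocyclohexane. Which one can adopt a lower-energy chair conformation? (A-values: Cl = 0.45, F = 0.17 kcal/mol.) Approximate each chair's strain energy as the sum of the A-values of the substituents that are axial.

At 1,3 positions (parity same): cis → (e,e or a,a); trans → (a,e or e,a).
Best chair for cis: E = 0.00 kcal/mol; best chair for trans: E = 0.17 kcal/mol.
The cis isomer is lower by 0.17 kcal/mol.

cis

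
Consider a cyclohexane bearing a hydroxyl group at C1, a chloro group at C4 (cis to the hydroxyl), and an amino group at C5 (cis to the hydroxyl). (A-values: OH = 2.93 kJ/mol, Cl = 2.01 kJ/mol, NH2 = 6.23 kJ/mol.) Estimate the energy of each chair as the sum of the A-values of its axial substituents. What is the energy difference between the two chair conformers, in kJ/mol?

7.15 kJ/mol

Chair I (hydroxyl axial, chloro equatorial, amino axial): E = 9.16 kJ/mol.
Chair II (hydroxyl equatorial, chloro axial, amino equatorial): E = 2.01 kJ/mol.
ΔE = 9.16 − 2.01 = 7.15 kJ/mol; chair II is more stable.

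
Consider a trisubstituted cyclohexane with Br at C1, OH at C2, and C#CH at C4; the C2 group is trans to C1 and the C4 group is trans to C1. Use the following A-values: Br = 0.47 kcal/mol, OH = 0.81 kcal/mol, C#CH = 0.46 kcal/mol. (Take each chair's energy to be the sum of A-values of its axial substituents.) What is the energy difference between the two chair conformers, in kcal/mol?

Chair I (bromo axial, hydroxyl axial, ethynyl axial): E = 1.74 kcal/mol.
Chair II (bromo equatorial, hydroxyl equatorial, ethynyl equatorial): E = 0.00 kcal/mol.
ΔE = 1.74 − 0.00 = 1.74 kcal/mol; chair II is more stable.

1.74 kcal/mol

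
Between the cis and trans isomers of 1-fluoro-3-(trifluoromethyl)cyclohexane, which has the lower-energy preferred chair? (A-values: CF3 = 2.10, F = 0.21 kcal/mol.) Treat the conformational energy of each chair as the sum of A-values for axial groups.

cis

At 1,3 positions (parity same): cis → (e,e or a,a); trans → (a,e or e,a).
Best chair for cis: E = 0.00 kcal/mol; best chair for trans: E = 0.21 kcal/mol.
The cis isomer is lower by 0.21 kcal/mol.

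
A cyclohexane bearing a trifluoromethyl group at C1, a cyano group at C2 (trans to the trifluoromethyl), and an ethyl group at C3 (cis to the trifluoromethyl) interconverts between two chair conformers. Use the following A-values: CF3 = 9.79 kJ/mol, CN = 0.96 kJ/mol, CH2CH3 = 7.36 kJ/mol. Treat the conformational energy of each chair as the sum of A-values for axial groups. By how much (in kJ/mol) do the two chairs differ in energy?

Chair I (trifluoromethyl axial, cyano axial, ethyl axial): E = 18.11 kJ/mol.
Chair II (trifluoromethyl equatorial, cyano equatorial, ethyl equatorial): E = 0.00 kJ/mol.
ΔE = 18.11 − 0.00 = 18.11 kJ/mol; chair II is more stable.

18.11 kJ/mol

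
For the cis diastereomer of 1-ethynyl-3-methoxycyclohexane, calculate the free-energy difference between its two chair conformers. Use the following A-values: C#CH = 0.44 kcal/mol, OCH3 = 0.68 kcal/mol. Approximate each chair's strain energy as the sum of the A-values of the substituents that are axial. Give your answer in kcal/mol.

1.12 kcal/mol

C1 and C3 have the same parity, so for the cis isomer the two substituents are e,e in one chair and a,a in the other.
Chair I (ethynyl axial, methoxy axial): E = 1.12 kcal/mol.
Chair II (ethynyl equatorial, methoxy equatorial): E = 0.00 kcal/mol.
ΔE = 1.12 − 0.00 = 1.12 kcal/mol; chair II is more stable.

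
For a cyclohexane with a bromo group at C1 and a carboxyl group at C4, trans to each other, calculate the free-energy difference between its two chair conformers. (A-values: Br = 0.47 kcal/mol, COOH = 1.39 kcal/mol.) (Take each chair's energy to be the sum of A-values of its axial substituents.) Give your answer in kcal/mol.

1.86 kcal/mol

C1 and C4 have opposite parity, so for the trans isomer the two substituents are e,e in one chair and a,a in the other.
Chair I (bromo axial, carboxyl axial): E = 1.86 kcal/mol.
Chair II (bromo equatorial, carboxyl equatorial): E = 0.00 kcal/mol.
ΔE = 1.86 − 0.00 = 1.86 kcal/mol; chair II is more stable.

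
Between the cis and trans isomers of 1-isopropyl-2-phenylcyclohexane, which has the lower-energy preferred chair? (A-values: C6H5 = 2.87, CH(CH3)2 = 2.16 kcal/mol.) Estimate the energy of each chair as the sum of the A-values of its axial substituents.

At 1,2 positions (parity opposite): cis → (a,e or e,a); trans → (e,e or a,a).
Best chair for cis: E = 2.16 kcal/mol; best chair for trans: E = 0.00 kcal/mol.
The trans isomer is lower by 2.16 kcal/mol.

trans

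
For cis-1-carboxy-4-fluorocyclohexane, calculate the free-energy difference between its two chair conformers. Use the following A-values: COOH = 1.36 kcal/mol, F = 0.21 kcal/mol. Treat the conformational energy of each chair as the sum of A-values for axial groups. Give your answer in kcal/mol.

1.15 kcal/mol

C1 and C4 have opposite parity, so for the cis isomer the two substituents are one axial and one equatorial in each chair.
Chair I (carboxyl axial, fluoro equatorial): E = 1.36 kcal/mol.
Chair II (carboxyl equatorial, fluoro axial): E = 0.21 kcal/mol.
ΔE = 1.36 − 0.21 = 1.15 kcal/mol; chair II is more stable.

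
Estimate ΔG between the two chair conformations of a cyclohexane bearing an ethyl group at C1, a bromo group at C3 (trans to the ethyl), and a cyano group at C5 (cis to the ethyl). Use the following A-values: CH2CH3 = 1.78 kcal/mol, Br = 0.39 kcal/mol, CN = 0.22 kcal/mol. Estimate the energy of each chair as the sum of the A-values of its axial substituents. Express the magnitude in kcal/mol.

1.61 kcal/mol

Chair I (ethyl axial, bromo equatorial, cyano axial): E = 2.00 kcal/mol.
Chair II (ethyl equatorial, bromo axial, cyano equatorial): E = 0.39 kcal/mol.
ΔE = 2.00 − 0.39 = 1.61 kcal/mol; chair II is more stable.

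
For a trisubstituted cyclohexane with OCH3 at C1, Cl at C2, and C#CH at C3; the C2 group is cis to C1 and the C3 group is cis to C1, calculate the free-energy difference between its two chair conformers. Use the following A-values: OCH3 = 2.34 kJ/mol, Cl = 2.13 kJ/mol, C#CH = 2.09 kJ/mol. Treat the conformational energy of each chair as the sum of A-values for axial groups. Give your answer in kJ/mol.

Chair I (methoxy axial, chloro equatorial, ethynyl axial): E = 4.43 kJ/mol.
Chair II (methoxy equatorial, chloro axial, ethynyl equatorial): E = 2.13 kJ/mol.
ΔE = 4.43 − 2.13 = 2.30 kJ/mol; chair II is more stable.

2.30 kJ/mol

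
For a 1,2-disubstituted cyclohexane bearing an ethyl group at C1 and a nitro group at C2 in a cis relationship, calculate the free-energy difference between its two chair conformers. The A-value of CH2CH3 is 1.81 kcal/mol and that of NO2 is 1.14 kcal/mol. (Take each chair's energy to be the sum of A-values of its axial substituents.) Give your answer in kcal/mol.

C1 and C2 have opposite parity, so for the cis isomer the two substituents are one axial and one equatorial in each chair.
Chair I (ethyl axial, nitro equatorial): E = 1.81 kcal/mol.
Chair II (ethyl equatorial, nitro axial): E = 1.14 kcal/mol.
ΔE = 1.81 − 1.14 = 0.67 kcal/mol; chair II is more stable.

0.67 kcal/mol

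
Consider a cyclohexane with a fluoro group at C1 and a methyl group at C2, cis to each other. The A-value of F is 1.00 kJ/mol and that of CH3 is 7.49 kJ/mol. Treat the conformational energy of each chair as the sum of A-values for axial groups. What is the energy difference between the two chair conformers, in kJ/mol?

C1 and C2 have opposite parity, so for the cis isomer the two substituents are one axial and one equatorial in each chair.
Chair I (fluoro axial, methyl equatorial): E = 1.00 kJ/mol.
Chair II (fluoro equatorial, methyl axial): E = 7.49 kJ/mol.
ΔE = 7.49 − 1.00 = 6.49 kJ/mol; chair I is more stable.

6.49 kJ/mol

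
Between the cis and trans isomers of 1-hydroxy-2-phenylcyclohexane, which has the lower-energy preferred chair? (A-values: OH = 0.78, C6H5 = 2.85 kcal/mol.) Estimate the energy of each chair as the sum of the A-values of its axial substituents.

trans

At 1,2 positions (parity opposite): cis → (a,e or e,a); trans → (e,e or a,a).
Best chair for cis: E = 0.78 kcal/mol; best chair for trans: E = 0.00 kcal/mol.
The trans isomer is lower by 0.78 kcal/mol.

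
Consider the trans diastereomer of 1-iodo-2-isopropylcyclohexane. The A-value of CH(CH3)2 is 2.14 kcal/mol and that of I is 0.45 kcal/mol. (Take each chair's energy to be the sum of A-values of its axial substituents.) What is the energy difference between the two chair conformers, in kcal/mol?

2.59 kcal/mol

C1 and C2 have opposite parity, so for the trans isomer the two substituents are e,e in one chair and a,a in the other.
Chair I (isopropyl axial, iodo axial): E = 2.59 kcal/mol.
Chair II (isopropyl equatorial, iodo equatorial): E = 0.00 kcal/mol.
ΔE = 2.59 − 0.00 = 2.59 kcal/mol; chair II is more stable.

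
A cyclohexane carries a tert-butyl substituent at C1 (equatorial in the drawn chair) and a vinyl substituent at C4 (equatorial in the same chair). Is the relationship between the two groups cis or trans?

C1 and C4 have opposite parity, so their axial bonds point in opposite directions.
With opposite-parity carbons, two substituents on the same face are one axial and one equatorial; opposite faces give both axial or both equatorial.
Here the groups are equatorial/equatorial → opposite face → trans.

trans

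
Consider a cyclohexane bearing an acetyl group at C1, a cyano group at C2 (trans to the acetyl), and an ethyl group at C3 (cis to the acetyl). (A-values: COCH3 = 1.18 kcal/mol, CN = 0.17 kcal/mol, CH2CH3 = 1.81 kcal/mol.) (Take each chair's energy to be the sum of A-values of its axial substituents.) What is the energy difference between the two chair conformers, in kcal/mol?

3.16 kcal/mol

Chair I (acetyl axial, cyano axial, ethyl axial): E = 3.16 kcal/mol.
Chair II (acetyl equatorial, cyano equatorial, ethyl equatorial): E = 0.00 kcal/mol.
ΔE = 3.16 − 0.00 = 3.16 kcal/mol; chair II is more stable.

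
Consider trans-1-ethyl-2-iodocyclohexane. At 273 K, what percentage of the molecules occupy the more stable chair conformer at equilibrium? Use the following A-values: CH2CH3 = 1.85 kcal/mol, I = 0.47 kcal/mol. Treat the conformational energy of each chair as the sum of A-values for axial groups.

C1 and C2 have opposite parity, so for the trans isomer the two substituents are e,e in one chair and a,a in the other.
Chair I (ethyl axial, iodo axial): E = 2.32 kcal/mol; chair II (ethyl equatorial, iodo equatorial): E = 0.00 kcal/mol.
ΔG = 2.32 kcal/mol between the two chairs.
K = exp(ΔG/RT) with R = 1.987×10⁻³ kcal mol⁻¹ K⁻¹ and T = 273 K gives K ≈ 72.
Fraction in the lower-energy chair = K/(K+1) = 98.6%.

98.6%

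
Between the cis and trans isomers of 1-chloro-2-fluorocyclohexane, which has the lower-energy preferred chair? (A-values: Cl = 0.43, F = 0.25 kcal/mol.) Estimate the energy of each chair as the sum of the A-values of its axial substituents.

trans

At 1,2 positions (parity opposite): cis → (a,e or e,a); trans → (e,e or a,a).
Best chair for cis: E = 0.25 kcal/mol; best chair for trans: E = 0.00 kcal/mol.
The trans isomer is lower by 0.25 kcal/mol.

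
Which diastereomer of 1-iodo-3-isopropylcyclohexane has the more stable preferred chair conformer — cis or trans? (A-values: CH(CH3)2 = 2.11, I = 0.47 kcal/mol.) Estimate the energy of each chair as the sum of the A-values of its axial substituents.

cis

At 1,3 positions (parity same): cis → (e,e or a,a); trans → (a,e or e,a).
Best chair for cis: E = 0.00 kcal/mol; best chair for trans: E = 0.47 kcal/mol.
The cis isomer is lower by 0.47 kcal/mol.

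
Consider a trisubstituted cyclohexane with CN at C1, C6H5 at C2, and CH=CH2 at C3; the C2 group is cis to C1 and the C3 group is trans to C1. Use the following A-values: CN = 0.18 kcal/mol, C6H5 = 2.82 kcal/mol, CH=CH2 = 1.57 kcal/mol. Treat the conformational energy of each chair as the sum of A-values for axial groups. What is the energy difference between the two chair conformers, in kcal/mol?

4.21 kcal/mol

Chair I (cyano axial, phenyl equatorial, vinyl equatorial): E = 0.18 kcal/mol.
Chair II (cyano equatorial, phenyl axial, vinyl axial): E = 4.39 kcal/mol.
ΔE = 4.39 − 0.18 = 4.21 kcal/mol; chair I is more stable.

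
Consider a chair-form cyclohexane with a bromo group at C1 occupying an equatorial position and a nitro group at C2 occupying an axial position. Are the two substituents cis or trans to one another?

C1 and C2 have opposite parity, so their axial bonds point in opposite directions.
With opposite-parity carbons, two substituents on the same face are one axial and one equatorial; opposite faces give both axial or both equatorial.
Here the groups are equatorial/axial → same face → cis.

cis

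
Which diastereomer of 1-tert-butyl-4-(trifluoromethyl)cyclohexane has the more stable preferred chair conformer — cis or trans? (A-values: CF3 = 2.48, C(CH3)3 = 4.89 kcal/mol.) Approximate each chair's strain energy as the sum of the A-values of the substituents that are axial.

At 1,4 positions (parity opposite): cis → (a,e or e,a); trans → (e,e or a,a).
Best chair for cis: E = 2.48 kcal/mol; best chair for trans: E = 0.00 kcal/mol.
The trans isomer is lower by 2.48 kcal/mol.

trans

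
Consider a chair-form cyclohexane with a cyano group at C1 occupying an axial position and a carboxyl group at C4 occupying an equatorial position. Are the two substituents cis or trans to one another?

C1 and C4 have opposite parity, so their axial bonds point in opposite directions.
With opposite-parity carbons, two substituents on the same face are one axial and one equatorial; opposite faces give both axial or both equatorial.
Here the groups are axial/equatorial → same face → cis.

cis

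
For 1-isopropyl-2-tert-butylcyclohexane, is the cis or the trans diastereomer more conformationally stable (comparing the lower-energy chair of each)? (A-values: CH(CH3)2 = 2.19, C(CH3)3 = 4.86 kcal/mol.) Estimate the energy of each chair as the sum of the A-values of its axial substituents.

At 1,2 positions (parity opposite): cis → (a,e or e,a); trans → (e,e or a,a).
Best chair for cis: E = 2.19 kcal/mol; best chair for trans: E = 0.00 kcal/mol.
The trans isomer is lower by 2.19 kcal/mol.

trans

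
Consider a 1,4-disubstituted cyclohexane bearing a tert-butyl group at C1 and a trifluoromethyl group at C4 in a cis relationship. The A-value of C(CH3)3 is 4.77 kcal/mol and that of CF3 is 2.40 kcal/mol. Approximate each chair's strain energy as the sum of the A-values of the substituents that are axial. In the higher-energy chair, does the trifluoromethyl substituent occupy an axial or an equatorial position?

C1 and C4 have opposite parity, so for the cis isomer the two substituents are one axial and one equatorial in each chair.
Chair I (tert-butyl axial, trifluoromethyl equatorial): E = 4.77 kcal/mol.
Chair II (tert-butyl equatorial, trifluoromethyl axial): E = 2.40 kcal/mol.
Chair I is the less stable (higher-energy) conformer, and in that chair the trifluoromethyl group is equatorial.

equatorial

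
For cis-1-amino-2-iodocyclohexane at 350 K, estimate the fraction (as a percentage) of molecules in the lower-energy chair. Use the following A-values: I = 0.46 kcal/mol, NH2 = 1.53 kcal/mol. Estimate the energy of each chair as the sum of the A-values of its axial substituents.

82.3%

C1 and C2 have opposite parity, so for the cis isomer the two substituents are one axial and one equatorial in each chair.
Chair I (iodo axial, amino equatorial): E = 0.46 kcal/mol; chair II (iodo equatorial, amino axial): E = 1.53 kcal/mol.
ΔG = 1.07 kcal/mol between the two chairs.
K = exp(ΔG/RT) with R = 1.987×10⁻³ kcal mol⁻¹ K⁻¹ and T = 350 K gives K ≈ 4.66.
Fraction in the lower-energy chair = K/(K+1) = 82.3%.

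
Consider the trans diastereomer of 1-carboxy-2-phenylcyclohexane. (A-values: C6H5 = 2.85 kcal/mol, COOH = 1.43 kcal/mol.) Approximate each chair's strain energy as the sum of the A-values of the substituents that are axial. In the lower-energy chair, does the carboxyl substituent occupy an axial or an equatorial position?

C1 and C2 have opposite parity, so for the trans isomer the two substituents are e,e in one chair and a,a in the other.
Chair I (phenyl axial, carboxyl axial): E = 4.28 kcal/mol.
Chair II (phenyl equatorial, carboxyl equatorial): E = 0.00 kcal/mol.
Chair II is the more stable (lower-energy) conformer, and in that chair the carboxyl group is equatorial.

equatorial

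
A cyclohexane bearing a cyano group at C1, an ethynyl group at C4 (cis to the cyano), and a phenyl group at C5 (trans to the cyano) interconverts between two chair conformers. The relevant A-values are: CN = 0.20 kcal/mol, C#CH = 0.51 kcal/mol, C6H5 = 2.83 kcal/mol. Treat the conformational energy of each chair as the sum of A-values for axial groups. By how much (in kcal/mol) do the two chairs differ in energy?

3.14 kcal/mol

Chair I (cyano axial, ethynyl equatorial, phenyl equatorial): E = 0.20 kcal/mol.
Chair II (cyano equatorial, ethynyl axial, phenyl axial): E = 3.34 kcal/mol.
ΔE = 3.34 − 0.20 = 3.14 kcal/mol; chair I is more stable.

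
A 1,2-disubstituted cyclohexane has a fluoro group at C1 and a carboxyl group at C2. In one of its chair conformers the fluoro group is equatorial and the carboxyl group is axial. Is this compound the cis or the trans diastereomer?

C1 and C2 have opposite parity, so their axial bonds point in opposite directions.
With opposite-parity carbons, two substituents on the same face are one axial and one equatorial; opposite faces give both axial or both equatorial.
Here the groups are equatorial/axial → same face → cis.

cis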